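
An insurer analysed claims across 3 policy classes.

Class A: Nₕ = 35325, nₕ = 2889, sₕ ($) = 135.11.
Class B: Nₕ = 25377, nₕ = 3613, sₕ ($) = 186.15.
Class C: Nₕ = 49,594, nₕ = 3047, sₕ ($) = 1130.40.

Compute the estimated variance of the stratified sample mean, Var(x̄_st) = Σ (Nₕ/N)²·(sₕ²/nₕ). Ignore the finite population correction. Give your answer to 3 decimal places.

N = 110296. Term for each stratum: Wₕ²sₕ²/nₕ.
Var(x̄_st) = 0.648145 + 0.507714 + 84.787259 = 85.943118 → 85.943.

85.943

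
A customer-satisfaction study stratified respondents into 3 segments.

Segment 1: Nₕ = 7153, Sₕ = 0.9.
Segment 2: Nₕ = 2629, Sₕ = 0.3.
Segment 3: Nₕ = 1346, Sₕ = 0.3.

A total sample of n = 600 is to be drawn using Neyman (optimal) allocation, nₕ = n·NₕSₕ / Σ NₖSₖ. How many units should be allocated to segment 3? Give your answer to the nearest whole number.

32

Σ NₕSₕ = 7153·0.9 + 2629·0.3 + 1346·0.3 = 7630.2.
Share for 3: 403.8/7630.2 = 0.05292.
n_3 = 600 × 0.05292 = 31.753... → 32.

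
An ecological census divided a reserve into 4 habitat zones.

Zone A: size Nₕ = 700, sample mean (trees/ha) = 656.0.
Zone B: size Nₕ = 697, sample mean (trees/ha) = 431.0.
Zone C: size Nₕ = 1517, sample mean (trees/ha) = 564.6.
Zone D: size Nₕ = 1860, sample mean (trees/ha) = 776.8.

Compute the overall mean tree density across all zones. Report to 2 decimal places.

641.17

N = 700 + 697 + 1517 + 1860 = 4774.
Overall mean = Σ (Nₕ/N)·x̄ₕ — weight by population share, not a simple average.
Σ Nₕx̄ₕ = 700·656.0 + 697·431.0 + 1517·564.6 + 1860·776.8 = 459200 + 300407 + 856498.2 + 1444848 = 3060953.2.
Divide by N: 3060953.2 / 4774 = 641.1716... → 641.17.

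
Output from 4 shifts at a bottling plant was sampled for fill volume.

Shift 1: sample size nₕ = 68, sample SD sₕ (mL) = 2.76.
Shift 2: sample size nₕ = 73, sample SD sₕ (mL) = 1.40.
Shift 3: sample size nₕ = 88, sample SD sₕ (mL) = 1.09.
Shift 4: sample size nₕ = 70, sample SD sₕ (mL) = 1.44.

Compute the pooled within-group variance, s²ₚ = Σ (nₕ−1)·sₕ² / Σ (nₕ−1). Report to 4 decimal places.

3.0439

Degrees of freedom: 67 + 72 + 87 + 69 = 295.
Σ(nₕ−1)sₕ² = 67·7.6176 + 72·1.96 + 87·1.1881 + 69·2.0736 = 897.9423.
s²ₚ = 897.9423 / 295 = 3.043872... → 3.0439.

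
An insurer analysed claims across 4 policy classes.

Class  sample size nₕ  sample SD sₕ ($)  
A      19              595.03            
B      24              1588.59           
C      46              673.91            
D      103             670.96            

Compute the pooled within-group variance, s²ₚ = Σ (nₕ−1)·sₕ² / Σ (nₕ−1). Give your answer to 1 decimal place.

A: (19−1)·595.03² = 18·354060.7009 = 6373092.6162
B: (24−1)·1588.59² = 23·2523618.1881 = 58043218.3263
C: (46−1)·673.91² = 45·454154.6881 = 20436960.9645
D: (103−1)·670.96² = 102·450187.3216 = 45919106.8032
Numerator = 130772378.7102; denominator = Σ(nₕ−1) = 188.
s²ₚ = 130772378.7102/188 = 695597.759... → 695597.8.

695597.8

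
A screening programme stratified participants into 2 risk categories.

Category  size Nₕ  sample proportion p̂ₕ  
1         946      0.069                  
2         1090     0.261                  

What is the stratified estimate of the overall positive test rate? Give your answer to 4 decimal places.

Wₕ = Nₕ/N with N = 2036: 0.4646, 0.5354.
p̂_st = 0.4646·0.069 + 0.5354·0.261 ≈ 0.171790... → 0.1718.

0.1718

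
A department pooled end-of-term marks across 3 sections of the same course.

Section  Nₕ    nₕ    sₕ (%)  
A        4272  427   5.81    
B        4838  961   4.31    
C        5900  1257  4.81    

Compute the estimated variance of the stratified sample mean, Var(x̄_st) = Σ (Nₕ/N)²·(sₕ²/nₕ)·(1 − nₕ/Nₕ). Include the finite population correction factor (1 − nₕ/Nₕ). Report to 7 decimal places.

N = 15010; Wₕ = Nₕ/N.
section A: (4272/15010)²·5.81²/427·(1 − 427/4272) = 0.0057635570
section B: (4838/15010)²·4.31²/961·(1 − 961/4838) = 0.0016092793
section C: (5900/15010)²·4.81²/1257·(1 − 1257/5900) = 0.0022379181
Sum = 0.0096107544 → 0.0096108.

0.0096108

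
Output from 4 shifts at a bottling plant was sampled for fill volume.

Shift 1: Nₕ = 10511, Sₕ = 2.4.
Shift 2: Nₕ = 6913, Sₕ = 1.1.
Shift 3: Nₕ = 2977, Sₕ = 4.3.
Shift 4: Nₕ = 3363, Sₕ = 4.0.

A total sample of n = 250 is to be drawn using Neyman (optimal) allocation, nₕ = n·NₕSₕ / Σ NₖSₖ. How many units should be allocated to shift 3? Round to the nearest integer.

1: NₕSₕ = 10511·2.4 = 25226.4
2: NₕSₕ = 6913·1.1 = 7604.3
3: NₕSₕ = 2977·4.3 = 12801.1
4: NₕSₕ = 3363·4.0 = 13452
Σ NₕSₕ = 59083.8.
n_3 = 250·12801.1/59083.8 = 54.165... → 54.

54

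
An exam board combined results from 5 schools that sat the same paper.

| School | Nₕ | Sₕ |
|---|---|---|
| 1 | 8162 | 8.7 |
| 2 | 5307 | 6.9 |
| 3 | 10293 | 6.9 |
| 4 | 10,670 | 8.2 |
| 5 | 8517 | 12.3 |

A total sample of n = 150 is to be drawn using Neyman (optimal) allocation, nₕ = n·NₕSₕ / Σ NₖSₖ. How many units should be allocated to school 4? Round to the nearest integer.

35

Σ NₕSₕ = 8162·8.7 + 5307·6.9 + 10293·6.9 + 10670·8.2 + 8517·12.3 = 370902.5.
Share for 4: 87494/370902.5 = 0.23589.
n_4 = 150 × 0.23589 = 35.384... → 35.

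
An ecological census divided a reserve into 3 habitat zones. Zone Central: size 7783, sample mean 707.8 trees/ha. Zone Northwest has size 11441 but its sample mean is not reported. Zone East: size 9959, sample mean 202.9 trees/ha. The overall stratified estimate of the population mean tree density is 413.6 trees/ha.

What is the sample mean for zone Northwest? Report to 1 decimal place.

N = 7783 + 11441 + 9959 = 29183.
Overall total = μ·N = 413.6·29183 = 12070088.8.
Subtract the known strata: 7783·707.8 + 9959·202.9 = 7529488.5.
Remaining total for zone Northwest: 12070088.8 − 7529488.5 = 4540600.3.
Divide by its size: 4540600.3 / 11441 = 396.871... → 396.9.

396.9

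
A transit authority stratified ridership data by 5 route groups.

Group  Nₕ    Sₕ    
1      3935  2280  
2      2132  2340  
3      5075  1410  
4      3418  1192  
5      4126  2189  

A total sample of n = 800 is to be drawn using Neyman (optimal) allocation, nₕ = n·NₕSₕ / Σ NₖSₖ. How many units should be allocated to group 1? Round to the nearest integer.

1: NₕSₕ = 3935·2280 = 8971800
2: NₕSₕ = 2132·2340 = 4988880
3: NₕSₕ = 5075·1410 = 7155750
4: NₕSₕ = 3418·1192 = 4074256
5: NₕSₕ = 4126·2189 = 9031814
Σ NₕSₕ = 34222500.
n_1 = 800·8971800/34222500 = 209.729... → 210.

210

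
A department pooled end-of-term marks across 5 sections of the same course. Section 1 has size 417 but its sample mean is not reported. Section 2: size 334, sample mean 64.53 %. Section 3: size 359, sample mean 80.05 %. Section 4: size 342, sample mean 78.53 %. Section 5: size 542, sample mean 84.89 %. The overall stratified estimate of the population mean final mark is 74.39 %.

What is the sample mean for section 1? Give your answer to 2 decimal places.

60.37

N = 417 + 334 + 359 + 342 + 542 = 1994.
Overall total = μ·N = 74.39·1994 = 148333.66.
Subtract the known strata: 334·64.53 + 359·80.05 + 342·78.53 + 542·84.89 = 123158.61.
Remaining total for section 1: 148333.66 − 123158.61 = 25175.05.
Divide by its size: 25175.05 / 417 = 60.3718... → 60.37.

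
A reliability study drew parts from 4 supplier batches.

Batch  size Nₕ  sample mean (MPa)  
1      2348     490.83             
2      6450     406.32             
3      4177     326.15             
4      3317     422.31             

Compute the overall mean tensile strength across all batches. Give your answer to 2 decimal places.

x̄_st = (Σ Nₕx̄ₕ) / (Σ Nₕ) = (2348·490.83 + 6450·406.32 + 4177·326.15 + 3317·422.31) / 16292
= 6536363.66 / 16292 = 401.2008... → 401.20.

401.20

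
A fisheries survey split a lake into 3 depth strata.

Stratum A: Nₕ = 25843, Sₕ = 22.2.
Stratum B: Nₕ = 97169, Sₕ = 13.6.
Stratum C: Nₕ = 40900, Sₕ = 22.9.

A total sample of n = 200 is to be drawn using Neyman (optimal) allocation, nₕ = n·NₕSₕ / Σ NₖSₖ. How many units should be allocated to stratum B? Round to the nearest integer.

93

A: NₕSₕ = 25843·22.2 = 573714.6
B: NₕSₕ = 97169·13.6 = 1321498.4
C: NₕSₕ = 40900·22.9 = 936610
Σ NₕSₕ = 2831823.
n_B = 200·1321498.4/2831823 = 93.332... → 93.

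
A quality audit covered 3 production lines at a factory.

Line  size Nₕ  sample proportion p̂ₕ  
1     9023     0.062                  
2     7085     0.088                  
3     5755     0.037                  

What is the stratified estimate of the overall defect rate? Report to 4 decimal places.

0.0638

N = 9023 + 7085 + 5755 = 21863.
Overall proportion = Σ (Nₕ/N)·p̂ₕ.
Σ Nₕp̂ₕ = 559.426 + 623.48 + 212.935 = 1395.841.
1395.841 / 21863 = 0.063845... → 0.0638.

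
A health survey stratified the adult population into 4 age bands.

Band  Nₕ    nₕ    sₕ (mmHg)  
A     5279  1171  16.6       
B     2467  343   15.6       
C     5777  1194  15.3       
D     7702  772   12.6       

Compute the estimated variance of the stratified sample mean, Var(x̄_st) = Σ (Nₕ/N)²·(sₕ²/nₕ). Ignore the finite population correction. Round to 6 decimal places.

N = 21225. Term for each stratum: Wₕ²sₕ²/nₕ.
Var(x̄_st) = 0.014556843 + 0.009585129 + 0.014524055 + 0.027079174 = 0.065745202 → 0.065745.

0.065745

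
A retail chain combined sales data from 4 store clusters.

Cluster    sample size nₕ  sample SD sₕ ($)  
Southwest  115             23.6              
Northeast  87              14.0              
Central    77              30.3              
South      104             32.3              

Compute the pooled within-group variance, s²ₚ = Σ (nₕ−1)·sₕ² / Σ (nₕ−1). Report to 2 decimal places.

679.64

Southwest: (115−1)·23.6² = 114·556.96 = 63493.44
Northeast: (87−1)·14.0² = 86·196 = 16856
Central: (77−1)·30.3² = 76·918.09 = 69774.84
South: (104−1)·32.3² = 103·1043.29 = 107458.87
Numerator = 257583.15; denominator = Σ(nₕ−1) = 379.
s²ₚ = 257583.15/379 = 679.6389... → 679.64.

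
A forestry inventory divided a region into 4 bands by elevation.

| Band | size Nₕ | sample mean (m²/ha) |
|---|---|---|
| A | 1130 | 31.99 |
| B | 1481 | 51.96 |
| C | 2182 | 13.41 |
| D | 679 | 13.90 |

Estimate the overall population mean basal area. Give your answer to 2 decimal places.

27.74

N = 5472; weights Wₕ = Nₕ/N = (0.2065, 0.2707, 0.3988, 0.1241).
x̄_st = Σ Wₕ·x̄ₕ = 0.2065·31.99 + 0.2707·51.96 + 0.3988·13.41 + 0.1241·13.90 ≈ 27.7413...
→ 27.74.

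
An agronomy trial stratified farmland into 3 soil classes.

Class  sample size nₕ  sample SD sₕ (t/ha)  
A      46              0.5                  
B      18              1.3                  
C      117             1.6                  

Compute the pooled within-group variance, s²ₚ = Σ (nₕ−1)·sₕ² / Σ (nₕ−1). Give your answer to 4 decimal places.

A: (46−1)·0.5² = 45·0.25 = 11.25
B: (18−1)·1.3² = 17·1.69 = 28.73
C: (117−1)·1.6² = 116·2.56 = 296.96
Numerator = 336.94; denominator = Σ(nₕ−1) = 178.
s²ₚ = 336.94/178 = 1.892921... → 1.8929.

1.8929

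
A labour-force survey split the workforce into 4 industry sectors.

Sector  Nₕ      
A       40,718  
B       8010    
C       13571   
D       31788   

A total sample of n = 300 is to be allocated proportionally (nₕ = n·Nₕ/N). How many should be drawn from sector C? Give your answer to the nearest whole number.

Share of sector C = 13571/94087 = 0.14424.
Allocate 300 × 0.14424 = 43.272... → 43.

43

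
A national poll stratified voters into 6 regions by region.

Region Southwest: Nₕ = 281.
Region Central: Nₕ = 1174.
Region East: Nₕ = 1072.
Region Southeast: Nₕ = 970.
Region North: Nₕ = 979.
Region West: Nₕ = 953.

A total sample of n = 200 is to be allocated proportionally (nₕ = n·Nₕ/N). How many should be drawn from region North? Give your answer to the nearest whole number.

36

Share of region North = 979/5429 = 0.18033.
Allocate 200 × 0.18033 = 36.066... → 36.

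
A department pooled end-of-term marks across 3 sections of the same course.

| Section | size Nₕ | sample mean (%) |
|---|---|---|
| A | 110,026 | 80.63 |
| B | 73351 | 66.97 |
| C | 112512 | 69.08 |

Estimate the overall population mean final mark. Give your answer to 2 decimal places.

N = 295889; weights Wₕ = Nₕ/N = (0.3718, 0.2479, 0.3803).
x̄_st = Σ Wₕ·x̄ₕ = 0.3718·80.63 + 0.2479·66.97 + 0.3803·69.08 ≈ 72.8518...
→ 72.85.

72.85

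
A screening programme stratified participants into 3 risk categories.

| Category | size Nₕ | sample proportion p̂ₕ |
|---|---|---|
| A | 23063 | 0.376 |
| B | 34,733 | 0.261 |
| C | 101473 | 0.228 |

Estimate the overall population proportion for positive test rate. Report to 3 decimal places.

Wₕ = Nₕ/N with N = 159269: 0.1448, 0.2181, 0.6371.
p̂_st = 0.1448·0.376 + 0.2181·0.261 + 0.6371·0.228 ≈ 0.25663... → 0.257.

0.257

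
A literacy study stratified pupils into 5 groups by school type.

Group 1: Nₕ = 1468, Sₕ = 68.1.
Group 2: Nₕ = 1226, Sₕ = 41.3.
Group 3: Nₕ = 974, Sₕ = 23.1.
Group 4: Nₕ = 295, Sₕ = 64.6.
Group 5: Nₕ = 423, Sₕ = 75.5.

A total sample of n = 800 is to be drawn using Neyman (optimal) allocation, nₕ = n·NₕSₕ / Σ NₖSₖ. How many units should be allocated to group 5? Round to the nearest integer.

Σ NₕSₕ = 1468·68.1 + 1226·41.3 + 974·23.1 + 295·64.6 + 423·75.5 = 224097.5.
Share for 5: 31936.5/224097.5 = 0.14251.
n_5 = 800 × 0.14251 = 114.009... → 114.

114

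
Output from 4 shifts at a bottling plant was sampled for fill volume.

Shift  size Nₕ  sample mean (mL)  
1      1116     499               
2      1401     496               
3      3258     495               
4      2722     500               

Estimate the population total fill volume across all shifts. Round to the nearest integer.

Estimate total by summing Nₕ·x̄ₕ over strata.
1116·499 + 1401·496 + 3258·495 + 2722·500 = 556884 + 694896 + 1612710 + 1361000 = 4225490.

4225490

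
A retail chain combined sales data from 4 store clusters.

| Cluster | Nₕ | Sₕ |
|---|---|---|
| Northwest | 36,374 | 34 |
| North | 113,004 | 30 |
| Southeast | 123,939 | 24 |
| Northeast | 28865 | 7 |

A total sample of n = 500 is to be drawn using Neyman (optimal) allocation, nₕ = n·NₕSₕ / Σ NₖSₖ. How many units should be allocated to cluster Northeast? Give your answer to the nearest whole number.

13

Σ NₕSₕ = 36374·34 + 113004·30 + 123939·24 + 28865·7 = 7803427.
Share for Northeast: 202055/7803427 = 0.02589.
n_Northeast = 500 × 0.02589 = 12.947... → 13.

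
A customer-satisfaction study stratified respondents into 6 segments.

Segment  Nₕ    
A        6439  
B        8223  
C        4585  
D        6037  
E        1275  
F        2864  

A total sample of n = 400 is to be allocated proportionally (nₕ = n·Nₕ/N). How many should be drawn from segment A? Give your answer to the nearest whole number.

N = 6439 + 8223 + 4585 + 6037 + 1275 + 2864 = 29423.
n_A = 400·6439/29423 = 87.537... → 88.

88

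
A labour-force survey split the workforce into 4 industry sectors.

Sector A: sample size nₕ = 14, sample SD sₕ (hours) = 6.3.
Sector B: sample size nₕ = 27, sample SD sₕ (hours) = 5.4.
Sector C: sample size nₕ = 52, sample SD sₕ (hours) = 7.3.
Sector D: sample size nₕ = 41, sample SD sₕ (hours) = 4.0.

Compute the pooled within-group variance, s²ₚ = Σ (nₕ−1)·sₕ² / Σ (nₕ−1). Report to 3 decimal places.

A: (14−1)·6.3² = 13·39.69 = 515.97
B: (27−1)·5.4² = 26·29.16 = 758.16
C: (52−1)·7.3² = 51·53.29 = 2717.79
D: (41−1)·4.0² = 40·16 = 640
Numerator = 4631.92; denominator = Σ(nₕ−1) = 130.
s²ₚ = 4631.92/130 = 35.63015... → 35.630.

35.630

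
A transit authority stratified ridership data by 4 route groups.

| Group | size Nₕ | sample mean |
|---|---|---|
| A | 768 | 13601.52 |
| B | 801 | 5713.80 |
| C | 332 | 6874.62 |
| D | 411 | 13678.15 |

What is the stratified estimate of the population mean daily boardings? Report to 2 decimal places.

x̄_st = (Σ Nₕx̄ₕ) / (Σ Nₕ) = (768·13601.52 + 801·5713.80 + 332·6874.62 + 411·13678.15) / 2312
= 22926814.65 / 2312 = 9916.4423... → 9916.44.

9916.44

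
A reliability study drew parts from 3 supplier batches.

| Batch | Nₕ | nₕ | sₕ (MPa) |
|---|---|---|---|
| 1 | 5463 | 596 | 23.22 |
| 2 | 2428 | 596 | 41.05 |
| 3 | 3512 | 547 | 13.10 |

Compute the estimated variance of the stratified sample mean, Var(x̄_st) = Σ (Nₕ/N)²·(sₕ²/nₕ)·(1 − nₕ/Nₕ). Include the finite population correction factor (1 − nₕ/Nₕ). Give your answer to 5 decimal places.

N = 11403; Wₕ = Nₕ/N.
batch 1: (5463/11403)²·23.22²/596·(1 − 596/5463) = 0.18498328
batch 2: (2428/11403)²·41.05²/596·(1 − 596/2428) = 0.09671993
batch 3: (3512/11403)²·13.10²/547·(1 − 547/3512) = 0.02512443
Sum = 0.30682764 → 0.30683.

0.30683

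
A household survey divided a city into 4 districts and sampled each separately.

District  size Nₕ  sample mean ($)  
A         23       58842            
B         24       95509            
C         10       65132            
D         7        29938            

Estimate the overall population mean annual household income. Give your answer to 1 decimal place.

70413.6

N = 64; weights Wₕ = Nₕ/N = (0.3594, 0.3750, 0.1563, 0.1094).
x̄_st = Σ Wₕ·x̄ₕ = 0.3594·58842 + 0.3750·95509 + 0.1563·65132 + 0.1094·29938 ≈ 70413.563...
→ 70413.6.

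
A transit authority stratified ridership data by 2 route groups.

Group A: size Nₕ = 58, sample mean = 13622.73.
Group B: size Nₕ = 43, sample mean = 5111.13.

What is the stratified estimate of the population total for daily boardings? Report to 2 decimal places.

1009896.93

A: 58·13622.73 = 790118.34
B: 43·5111.13 = 219778.59
τ̂ = Σ Nₕx̄ₕ = 1009896.93.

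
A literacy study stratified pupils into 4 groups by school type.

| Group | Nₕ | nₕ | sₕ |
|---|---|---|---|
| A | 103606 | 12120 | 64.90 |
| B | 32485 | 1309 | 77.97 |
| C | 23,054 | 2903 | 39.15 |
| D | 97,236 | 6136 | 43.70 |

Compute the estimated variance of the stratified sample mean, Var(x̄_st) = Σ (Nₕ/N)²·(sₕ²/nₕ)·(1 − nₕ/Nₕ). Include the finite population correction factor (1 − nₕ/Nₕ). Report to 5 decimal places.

N = 256381. Term for each stratum: Wₕ²sₕ²/nₕ·(1−nₕ/Nₕ).
Var(x̄_st) = 0.05011349 + 0.07155616 + 0.00373154 + 0.04194221 = 0.16734339 → 0.16734.

0.16734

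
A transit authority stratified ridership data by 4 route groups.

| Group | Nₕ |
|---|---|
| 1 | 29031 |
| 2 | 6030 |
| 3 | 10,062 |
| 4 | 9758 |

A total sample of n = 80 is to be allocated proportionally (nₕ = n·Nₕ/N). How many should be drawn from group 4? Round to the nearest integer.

14

Share of group 4 = 9758/54881 = 0.17780.
Allocate 80 × 0.17780 = 14.224... → 14.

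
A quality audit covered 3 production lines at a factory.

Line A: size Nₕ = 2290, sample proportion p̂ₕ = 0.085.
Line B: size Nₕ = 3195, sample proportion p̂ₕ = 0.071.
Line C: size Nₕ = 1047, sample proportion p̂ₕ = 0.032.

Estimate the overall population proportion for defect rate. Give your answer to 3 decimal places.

N = 2290 + 3195 + 1047 = 6532.
Overall proportion = Σ (Nₕ/N)·p̂ₕ.
Σ Nₕp̂ₕ = 194.65 + 226.845 + 33.504 = 454.999.
454.999 / 6532 = 0.06966... → 0.070.

0.070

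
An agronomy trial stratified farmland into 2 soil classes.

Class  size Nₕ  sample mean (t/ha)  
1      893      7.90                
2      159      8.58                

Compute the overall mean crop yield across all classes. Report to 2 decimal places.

8.00

x̄_st = (Σ Nₕx̄ₕ) / (Σ Nₕ) = (893·7.90 + 159·8.58) / 1052
= 8418.92 / 1052 = 8.0028... → 8.00.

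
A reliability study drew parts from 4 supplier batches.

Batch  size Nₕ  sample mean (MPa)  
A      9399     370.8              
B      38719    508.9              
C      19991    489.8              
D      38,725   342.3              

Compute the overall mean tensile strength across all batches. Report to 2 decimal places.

432.79

x̄_st = (Σ Nₕx̄ₕ) / (Σ Nₕ) = (9399·370.8 + 38719·508.9 + 19991·489.8 + 38725·342.3) / 106834
= 46236407.6 / 106834 = 432.7874... → 432.79.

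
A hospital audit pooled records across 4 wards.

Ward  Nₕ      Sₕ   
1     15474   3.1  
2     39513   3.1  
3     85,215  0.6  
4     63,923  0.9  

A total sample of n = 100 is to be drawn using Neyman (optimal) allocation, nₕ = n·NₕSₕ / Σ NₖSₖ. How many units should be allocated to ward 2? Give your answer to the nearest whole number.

1: NₕSₕ = 15474·3.1 = 47969.4
2: NₕSₕ = 39513·3.1 = 122490.3
3: NₕSₕ = 85215·0.6 = 51129
4: NₕSₕ = 63923·0.9 = 57530.7
Σ NₕSₕ = 279119.4.
n_2 = 100·122490.3/279119.4 = 43.885... → 44.

44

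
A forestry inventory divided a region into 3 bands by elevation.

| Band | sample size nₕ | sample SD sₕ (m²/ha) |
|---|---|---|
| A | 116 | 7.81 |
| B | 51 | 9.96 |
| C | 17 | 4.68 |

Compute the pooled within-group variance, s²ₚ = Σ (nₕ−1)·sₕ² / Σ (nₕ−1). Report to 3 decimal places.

68.094

Degrees of freedom: 115 + 50 + 16 = 181.
Σ(nₕ−1)sₕ² = 115·60.9961 + 50·99.2016 + 16·21.9024 = 12325.0699.
s²ₚ = 12325.0699 / 181 = 68.09431... → 68.094.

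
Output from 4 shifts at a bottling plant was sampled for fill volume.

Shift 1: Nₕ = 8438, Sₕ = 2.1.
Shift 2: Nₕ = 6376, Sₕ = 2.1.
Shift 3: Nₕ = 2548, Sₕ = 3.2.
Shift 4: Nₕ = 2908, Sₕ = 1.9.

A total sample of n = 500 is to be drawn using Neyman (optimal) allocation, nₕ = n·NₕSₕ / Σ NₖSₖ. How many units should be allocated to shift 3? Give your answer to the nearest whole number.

Σ NₕSₕ = 8438·2.1 + 6376·2.1 + 2548·3.2 + 2908·1.9 = 44788.2.
Share for 3: 8153.6/44788.2 = 0.18205.
n_3 = 500 × 0.18205 = 91.024... → 91.

91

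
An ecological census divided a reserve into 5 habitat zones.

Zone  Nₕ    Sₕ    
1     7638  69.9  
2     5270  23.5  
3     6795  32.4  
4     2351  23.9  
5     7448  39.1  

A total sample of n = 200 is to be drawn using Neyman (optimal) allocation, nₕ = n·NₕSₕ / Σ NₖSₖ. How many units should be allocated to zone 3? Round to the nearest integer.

36

Σ NₕSₕ = 7638·69.9 + 5270·23.5 + 6795·32.4 + 2351·23.9 + 7448·39.1 = 1225304.9.
Share for 3: 220158/1225304.9 = 0.17968.
n_3 = 200 × 0.17968 = 35.935... → 36.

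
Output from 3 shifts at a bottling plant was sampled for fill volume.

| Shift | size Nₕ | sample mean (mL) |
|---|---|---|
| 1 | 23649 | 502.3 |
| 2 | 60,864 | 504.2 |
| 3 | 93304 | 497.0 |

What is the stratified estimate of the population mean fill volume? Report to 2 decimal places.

500.17

x̄_st = (Σ Nₕx̄ₕ) / (Σ Nₕ) = (23649·502.3 + 60864·504.2 + 93304·497.0) / 177817
= 88938609.5 / 177817 = 500.1693... → 500.17.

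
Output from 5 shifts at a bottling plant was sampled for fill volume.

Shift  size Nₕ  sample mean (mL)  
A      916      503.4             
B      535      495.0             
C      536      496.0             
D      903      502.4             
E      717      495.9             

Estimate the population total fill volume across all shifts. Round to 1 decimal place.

A: 916·503.4 = 461114.4
B: 535·495.0 = 264825
C: 536·496.0 = 265856
D: 903·502.4 = 453667.2
E: 717·495.9 = 355560.3
τ̂ = Σ Nₕx̄ₕ = 1801022.9.

1801022.9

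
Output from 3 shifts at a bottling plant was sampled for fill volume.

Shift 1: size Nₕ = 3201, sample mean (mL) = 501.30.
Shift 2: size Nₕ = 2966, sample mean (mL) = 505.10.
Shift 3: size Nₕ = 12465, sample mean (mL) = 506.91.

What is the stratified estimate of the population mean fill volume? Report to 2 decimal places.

N = 3201 + 2966 + 12465 = 18632.
Weight each subgroup mean by Nₕ/N and sum.
Σ Nₕx̄ₕ = 3201·501.30 + 2966·505.10 + 12465·506.91 = 1604661.3 + 1498126.6 + 6318633.15 = 9421421.05.
Divide by N: 9421421.05 / 18632 = 505.6581... → 505.66.

505.66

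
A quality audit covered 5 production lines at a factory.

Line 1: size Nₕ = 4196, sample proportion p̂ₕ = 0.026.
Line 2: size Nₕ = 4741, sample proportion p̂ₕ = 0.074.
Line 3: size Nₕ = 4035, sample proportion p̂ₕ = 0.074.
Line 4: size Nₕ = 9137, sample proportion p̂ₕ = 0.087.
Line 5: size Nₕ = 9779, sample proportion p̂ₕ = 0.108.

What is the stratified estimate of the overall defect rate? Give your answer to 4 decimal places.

Wₕ = Nₕ/N with N = 31888: 0.1316, 0.1487, 0.1265, 0.2865, 0.3067.
p̂_st = 0.1316·0.026 + 0.1487·0.074 + 0.1265·0.074 + 0.2865·0.087 + 0.3067·0.108 ≈ 0.081836... → 0.0818.

0.0818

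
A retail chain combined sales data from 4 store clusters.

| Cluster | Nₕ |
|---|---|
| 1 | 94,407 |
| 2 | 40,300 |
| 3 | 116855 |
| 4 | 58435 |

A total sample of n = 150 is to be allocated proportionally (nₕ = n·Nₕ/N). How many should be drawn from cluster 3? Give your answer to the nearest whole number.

57

Share of cluster 3 = 116855/309997 = 0.37696.
Allocate 150 × 0.37696 = 56.543... → 57.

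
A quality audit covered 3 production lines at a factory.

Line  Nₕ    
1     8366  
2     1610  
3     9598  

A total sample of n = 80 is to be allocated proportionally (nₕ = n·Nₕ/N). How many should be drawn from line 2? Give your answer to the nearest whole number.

7

N = 8366 + 1610 + 9598 = 19574.
n_2 = 80·1610/19574 = 6.580... → 7.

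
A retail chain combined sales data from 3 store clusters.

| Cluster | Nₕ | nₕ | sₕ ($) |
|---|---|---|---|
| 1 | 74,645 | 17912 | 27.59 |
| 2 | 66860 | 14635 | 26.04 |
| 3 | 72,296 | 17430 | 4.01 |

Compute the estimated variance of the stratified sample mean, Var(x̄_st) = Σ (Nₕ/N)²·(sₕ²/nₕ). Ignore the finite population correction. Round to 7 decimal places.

0.0098167

N = 213801. Term for each stratum: Wₕ²sₕ²/nₕ.
Var(x̄_st) = 0.0051801377 + 0.0045310882 + 0.0001054874 = 0.0098167132 → 0.0098167.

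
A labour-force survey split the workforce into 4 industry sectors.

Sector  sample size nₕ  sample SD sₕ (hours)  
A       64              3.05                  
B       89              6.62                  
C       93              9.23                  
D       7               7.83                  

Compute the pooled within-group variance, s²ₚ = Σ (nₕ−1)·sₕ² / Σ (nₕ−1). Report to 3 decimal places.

Degrees of freedom: 63 + 88 + 92 + 6 = 249.
Σ(nₕ−1)sₕ² = 63·9.3025 + 88·43.8244 + 92·85.1929 + 6·61.3089 = 12648.2049.
s²ₚ = 12648.2049 / 249 = 50.79600... → 50.796.

50.796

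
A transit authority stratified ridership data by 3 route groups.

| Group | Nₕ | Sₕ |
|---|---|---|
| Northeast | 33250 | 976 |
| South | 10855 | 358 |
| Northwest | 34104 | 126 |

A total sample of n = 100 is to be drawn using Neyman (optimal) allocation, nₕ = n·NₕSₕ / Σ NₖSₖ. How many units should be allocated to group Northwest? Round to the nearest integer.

11

Northeast: NₕSₕ = 33250·976 = 32452000
South: NₕSₕ = 10855·358 = 3886090
Northwest: NₕSₕ = 34104·126 = 4297104
Σ NₕSₕ = 40635194.
n_Northwest = 100·4297104/40635194 = 10.575... → 11.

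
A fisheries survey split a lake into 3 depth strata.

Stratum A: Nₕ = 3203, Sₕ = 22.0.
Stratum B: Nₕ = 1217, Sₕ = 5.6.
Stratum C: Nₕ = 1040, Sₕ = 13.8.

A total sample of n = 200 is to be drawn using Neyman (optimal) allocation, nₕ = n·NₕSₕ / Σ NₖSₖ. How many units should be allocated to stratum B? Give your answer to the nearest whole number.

15

Σ NₕSₕ = 3203·22.0 + 1217·5.6 + 1040·13.8 = 91633.2.
Share for B: 6815.2/91633.2 = 0.07437.
n_B = 200 × 0.07437 = 14.875... → 15.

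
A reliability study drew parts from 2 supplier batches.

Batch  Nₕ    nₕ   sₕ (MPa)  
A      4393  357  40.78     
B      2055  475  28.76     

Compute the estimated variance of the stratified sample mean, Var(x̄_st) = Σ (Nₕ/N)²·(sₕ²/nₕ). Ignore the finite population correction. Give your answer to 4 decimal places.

N = 6448; Wₕ = Nₕ/N.
batch A: (4393/6448)²·40.78²/357 = 2.1622135
batch B: (2055/6448)²·28.76²/475 = 0.1768715
Sum = 2.3390850 → 2.3391.

2.3391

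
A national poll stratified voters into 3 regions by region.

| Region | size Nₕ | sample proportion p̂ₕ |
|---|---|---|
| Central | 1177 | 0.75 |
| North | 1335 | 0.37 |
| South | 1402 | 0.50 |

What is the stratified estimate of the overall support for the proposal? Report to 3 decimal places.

0.531

Wₕ = Nₕ/N with N = 3914: 0.3007, 0.3411, 0.3582.
p̂_st = 0.3007·0.75 + 0.3411·0.37 + 0.3582·0.50 ≈ 0.53084... → 0.531.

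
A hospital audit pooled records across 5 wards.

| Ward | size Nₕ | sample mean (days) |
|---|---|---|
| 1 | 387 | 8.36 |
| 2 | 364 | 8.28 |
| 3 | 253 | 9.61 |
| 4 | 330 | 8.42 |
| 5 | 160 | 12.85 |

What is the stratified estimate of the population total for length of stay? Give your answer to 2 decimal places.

13515.17

1: 387·8.36 = 3235.32
2: 364·8.28 = 3013.92
3: 253·9.61 = 2431.33
4: 330·8.42 = 2778.6
5: 160·12.85 = 2056
τ̂ = Σ Nₕx̄ₕ = 13515.17.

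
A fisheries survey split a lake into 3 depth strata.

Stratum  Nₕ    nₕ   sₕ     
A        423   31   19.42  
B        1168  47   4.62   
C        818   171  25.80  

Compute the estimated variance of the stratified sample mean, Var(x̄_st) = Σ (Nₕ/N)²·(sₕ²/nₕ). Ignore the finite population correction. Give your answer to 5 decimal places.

0.93068

N = 2409. Term for each stratum: Wₕ²sₕ²/nₕ.
Var(x̄_st) = 0.37509726 + 0.10675745 + 0.44882424 = 0.93067895 → 0.93068.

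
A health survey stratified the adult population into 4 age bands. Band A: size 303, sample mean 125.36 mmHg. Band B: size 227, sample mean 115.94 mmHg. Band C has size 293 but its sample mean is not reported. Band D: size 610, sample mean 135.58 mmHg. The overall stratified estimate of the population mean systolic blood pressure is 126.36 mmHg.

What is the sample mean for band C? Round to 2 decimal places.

116.27

N = 303 + 227 + 293 + 610 = 1433.
Overall total = μ·N = 126.36·1433 = 181073.88.
Subtract the known strata: 303·125.36 + 227·115.94 + 610·135.58 = 147006.26.
Remaining total for band C: 181073.88 − 147006.26 = 34067.62.
Divide by its size: 34067.62 / 293 = 116.2717... → 116.27.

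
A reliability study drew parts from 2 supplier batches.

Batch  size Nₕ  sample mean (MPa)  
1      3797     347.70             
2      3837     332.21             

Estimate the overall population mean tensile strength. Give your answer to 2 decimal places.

x̄_st = (Σ Nₕx̄ₕ) / (Σ Nₕ) = (3797·347.70 + 3837·332.21) / 7634
= 2594906.67 / 7634 = 339.9144... → 339.91.

339.91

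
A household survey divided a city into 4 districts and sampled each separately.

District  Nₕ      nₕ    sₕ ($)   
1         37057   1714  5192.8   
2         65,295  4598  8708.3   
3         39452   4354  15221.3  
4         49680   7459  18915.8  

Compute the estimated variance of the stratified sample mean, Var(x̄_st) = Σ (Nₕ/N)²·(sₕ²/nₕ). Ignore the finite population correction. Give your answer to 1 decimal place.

7994.8

N = 191484; Wₕ = Nₕ/N.
district 1: (37057/191484)²·5192.8²/1714 = 589.2070
district 2: (65295/191484)²·8708.3²/4598 = 1917.7530
district 3: (39452/191484)²·15221.3²/4354 = 2258.8539
district 4: (49680/191484)²·18915.8²/7459 = 3228.9923
Sum = 7994.8062 → 7994.8.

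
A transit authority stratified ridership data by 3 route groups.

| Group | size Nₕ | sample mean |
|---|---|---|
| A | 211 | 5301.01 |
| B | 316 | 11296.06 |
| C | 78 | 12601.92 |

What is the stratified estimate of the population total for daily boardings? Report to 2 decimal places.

5671017.83

Population total = Σ Nₕ·x̄ₕ (each stratum's size times its mean).
211·5301.01 + 316·11296.06 + 78·12601.92 = 1118513.11 + 3569554.96 + 982949.76 = 5671017.83.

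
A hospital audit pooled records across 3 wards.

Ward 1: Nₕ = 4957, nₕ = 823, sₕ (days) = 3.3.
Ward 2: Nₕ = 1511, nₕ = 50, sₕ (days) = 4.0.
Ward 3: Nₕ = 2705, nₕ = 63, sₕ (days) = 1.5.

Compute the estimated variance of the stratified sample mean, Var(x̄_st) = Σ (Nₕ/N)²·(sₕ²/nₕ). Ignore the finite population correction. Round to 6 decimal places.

N = 9173; Wₕ = Nₕ/N.
ward 1: (4957/9173)²·3.3²/823 = 0.003864053
ward 2: (1511/9173)²·4.0²/50 = 0.008682726
ward 3: (2705/9173)²·1.5²/63 = 0.003105659
Sum = 0.015652438 → 0.015652.

0.015652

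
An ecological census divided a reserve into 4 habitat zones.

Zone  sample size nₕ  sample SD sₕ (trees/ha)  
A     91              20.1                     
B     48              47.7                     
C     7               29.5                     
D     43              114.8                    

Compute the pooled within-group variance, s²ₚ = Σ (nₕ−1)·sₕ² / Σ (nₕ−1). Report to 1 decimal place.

3794.8

A: (91−1)·20.1² = 90·404.01 = 36360.9
B: (48−1)·47.7² = 47·2275.29 = 106938.63
C: (7−1)·29.5² = 6·870.25 = 5221.5
D: (43−1)·114.8² = 42·13179.04 = 553519.68
Numerator = 702040.71; denominator = Σ(nₕ−1) = 185.
s²ₚ = 702040.71/185 = 3794.815... → 3794.8.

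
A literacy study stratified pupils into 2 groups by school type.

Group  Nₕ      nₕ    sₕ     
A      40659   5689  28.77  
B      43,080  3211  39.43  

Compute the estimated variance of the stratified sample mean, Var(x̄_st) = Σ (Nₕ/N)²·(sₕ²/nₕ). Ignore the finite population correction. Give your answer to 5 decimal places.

0.16245

N = 83739; Wₕ = Nₕ/N.
group A: (40659/83739)²·28.77²/5689 = 0.03430059
group B: (43080/83739)²·39.43²/3211 = 0.12814719
Sum = 0.16244779 → 0.16245.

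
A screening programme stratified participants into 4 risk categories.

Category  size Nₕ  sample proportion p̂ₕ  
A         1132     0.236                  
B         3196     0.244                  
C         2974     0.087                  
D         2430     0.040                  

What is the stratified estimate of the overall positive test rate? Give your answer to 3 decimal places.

0.144

Wₕ = Nₕ/N with N = 9732: 0.1163, 0.3284, 0.3056, 0.2497.
p̂_st = 0.1163·0.236 + 0.3284·0.244 + 0.3056·0.087 + 0.2497·0.040 ≈ 0.14415... → 0.144.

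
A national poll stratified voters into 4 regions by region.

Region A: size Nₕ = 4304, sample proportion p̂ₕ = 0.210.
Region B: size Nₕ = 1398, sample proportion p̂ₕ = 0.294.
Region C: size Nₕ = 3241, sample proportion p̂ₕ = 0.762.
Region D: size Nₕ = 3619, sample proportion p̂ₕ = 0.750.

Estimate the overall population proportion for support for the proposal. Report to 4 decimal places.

0.5173

Wₕ = Nₕ/N with N = 12562: 0.3426, 0.1113, 0.2580, 0.2881.
p̂_st = 0.3426·0.210 + 0.1113·0.294 + 0.2580·0.762 + 0.2881·0.750 ≈ 0.517334... → 0.5173.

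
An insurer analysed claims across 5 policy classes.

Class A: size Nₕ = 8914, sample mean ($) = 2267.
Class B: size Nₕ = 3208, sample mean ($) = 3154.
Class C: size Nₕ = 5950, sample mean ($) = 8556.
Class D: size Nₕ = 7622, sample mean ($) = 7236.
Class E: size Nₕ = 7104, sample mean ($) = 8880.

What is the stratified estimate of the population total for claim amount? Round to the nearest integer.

199470582

A: 8914·2267 = 20208038
B: 3208·3154 = 10118032
C: 5950·8556 = 50908200
D: 7622·7236 = 55152792
E: 7104·8880 = 63083520
τ̂ = Σ Nₕx̄ₕ = 199470582.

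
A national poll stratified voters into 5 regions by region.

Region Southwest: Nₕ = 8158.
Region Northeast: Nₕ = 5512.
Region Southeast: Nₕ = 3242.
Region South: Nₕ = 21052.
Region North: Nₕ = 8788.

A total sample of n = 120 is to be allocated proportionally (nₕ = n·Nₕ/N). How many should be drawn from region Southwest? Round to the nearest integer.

21

Share of region Southwest = 8158/46752 = 0.17450.
Allocate 120 × 0.17450 = 20.939... → 21.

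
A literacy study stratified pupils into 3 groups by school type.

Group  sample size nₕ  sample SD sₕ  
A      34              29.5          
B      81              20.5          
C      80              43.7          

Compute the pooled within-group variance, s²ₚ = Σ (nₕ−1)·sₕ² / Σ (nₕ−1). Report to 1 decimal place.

A: (34−1)·29.5² = 33·870.25 = 28718.25
B: (81−1)·20.5² = 80·420.25 = 33620
C: (80−1)·43.7² = 79·1909.69 = 150865.51
Numerator = 213203.76; denominator = Σ(nₕ−1) = 192.
s²ₚ = 213203.76/192 = 1110.436... → 1110.4.

1110.4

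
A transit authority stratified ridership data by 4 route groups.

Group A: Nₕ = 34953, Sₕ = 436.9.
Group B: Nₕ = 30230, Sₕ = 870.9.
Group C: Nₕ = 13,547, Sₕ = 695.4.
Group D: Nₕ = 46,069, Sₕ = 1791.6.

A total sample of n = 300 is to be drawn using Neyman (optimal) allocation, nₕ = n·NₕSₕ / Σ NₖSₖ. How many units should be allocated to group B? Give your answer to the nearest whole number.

59

A: NₕSₕ = 34953·436.9 = 15270965.7
B: NₕSₕ = 30230·870.9 = 26327307
C: NₕSₕ = 13547·695.4 = 9420583.8
D: NₕSₕ = 46069·1791.6 = 82537220.4
Σ NₕSₕ = 133556076.9.
n_B = 300·26327307/133556076.9 = 59.138... → 59.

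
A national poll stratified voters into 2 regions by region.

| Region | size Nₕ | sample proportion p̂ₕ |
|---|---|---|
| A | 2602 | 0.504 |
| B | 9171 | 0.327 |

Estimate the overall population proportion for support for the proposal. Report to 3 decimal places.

N = 2602 + 9171 = 11773.
Overall proportion = Σ (Nₕ/N)·p̂ₕ.
Σ Nₕp̂ₕ = 1311.408 + 2998.917 = 4310.325.
4310.325 / 11773 = 0.36612... → 0.366.

0.366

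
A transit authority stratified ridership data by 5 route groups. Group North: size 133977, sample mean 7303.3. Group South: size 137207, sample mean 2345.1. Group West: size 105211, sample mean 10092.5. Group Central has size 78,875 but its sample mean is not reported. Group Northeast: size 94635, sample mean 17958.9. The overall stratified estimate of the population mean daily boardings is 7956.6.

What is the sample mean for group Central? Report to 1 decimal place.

3977.9

Σ Nₕx̄ₕ = N·μ, so 78875·x̄_Central = 549905·7956.6 − (133977·7303.3 + 137207·2345.1 + 105211·10092.5 + 94635·17958.9).
= 4375374123 − 4061620878.8 = 313753244.2.
x̄_Central = 313753244.2 / 78875 = 3977.854... → 3977.9.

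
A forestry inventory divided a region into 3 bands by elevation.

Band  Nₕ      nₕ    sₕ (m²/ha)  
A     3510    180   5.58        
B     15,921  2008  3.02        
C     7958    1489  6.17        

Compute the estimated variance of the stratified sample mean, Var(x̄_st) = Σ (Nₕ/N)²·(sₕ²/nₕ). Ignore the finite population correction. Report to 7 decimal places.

0.0065341

N = 27389; Wₕ = Nₕ/N.
band A: (3510/27389)²·5.58²/180 = 0.0028409120
band B: (15921/27389)²·3.02²/2008 = 0.0015347531
band C: (7958/27389)²·6.17²/1489 = 0.0021583961
Sum = 0.0065340611 → 0.0065341.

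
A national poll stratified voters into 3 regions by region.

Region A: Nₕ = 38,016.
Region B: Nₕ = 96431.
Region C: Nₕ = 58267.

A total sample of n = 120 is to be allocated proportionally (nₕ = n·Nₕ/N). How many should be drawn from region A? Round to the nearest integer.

24

Share of region A = 38016/192714 = 0.19727.
Allocate 120 × 0.19727 = 23.672... → 24.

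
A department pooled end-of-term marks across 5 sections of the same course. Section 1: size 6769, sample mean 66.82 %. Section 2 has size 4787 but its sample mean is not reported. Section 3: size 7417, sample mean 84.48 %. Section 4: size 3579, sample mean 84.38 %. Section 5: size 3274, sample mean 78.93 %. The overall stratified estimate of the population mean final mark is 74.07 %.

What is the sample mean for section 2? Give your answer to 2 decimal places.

Σ Nₕx̄ₕ = N·μ, so 4787·x̄_2 = 25826·74.07 − (6769·66.82 + 7417·84.48 + 3579·84.38 + 3274·78.93).
= 1912931.82 − 1639305.58 = 273626.24.
x̄_2 = 273626.24 / 4787 = 57.1603... → 57.16.

57.16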